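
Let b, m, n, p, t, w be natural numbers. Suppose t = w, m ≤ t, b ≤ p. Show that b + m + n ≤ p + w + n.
From t = w and m ≤ t, m ≤ w. From b ≤ p, b + m ≤ p + w. Then b + m + n ≤ p + w + n.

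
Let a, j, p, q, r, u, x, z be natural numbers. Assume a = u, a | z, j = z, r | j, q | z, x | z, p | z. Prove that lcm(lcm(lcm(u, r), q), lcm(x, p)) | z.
a = u and a | z, hence u | z. j = z and r | j, therefore r | z. u | z, so lcm(u, r) | z. Because q | z, lcm(lcm(u, r), q) | z. x | z and p | z, hence lcm(x, p) | z. Since lcm(lcm(u, r), q) | z, lcm(lcm(lcm(u, r), q), lcm(x, p)) | z.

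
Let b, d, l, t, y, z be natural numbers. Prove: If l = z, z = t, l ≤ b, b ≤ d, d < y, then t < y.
From l = z and z = t, l = t. Since l ≤ b, t ≤ b. b ≤ d and d < y, so b < y. t ≤ b, so t < y.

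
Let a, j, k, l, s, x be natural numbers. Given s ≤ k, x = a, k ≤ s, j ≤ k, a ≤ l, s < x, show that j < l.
s ≤ k and k ≤ s, so s = k. Because x = a and s < x, s < a. s = k, so k < a. Since a ≤ l, k < l. j ≤ k, so j < l.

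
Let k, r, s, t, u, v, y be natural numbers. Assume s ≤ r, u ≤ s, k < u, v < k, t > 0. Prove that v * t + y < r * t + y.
v < k and k < u, thus v < u. u ≤ s and s ≤ r, therefore u ≤ r. Since v < u, v < r. Because t > 0, v * t < r * t. Then v * t + y < r * t + y.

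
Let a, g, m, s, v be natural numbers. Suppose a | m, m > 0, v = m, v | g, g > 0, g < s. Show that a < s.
From a | m and m > 0, a ≤ m. v = m and v | g, so m | g. Since g > 0, m ≤ g. a ≤ m, so a ≤ g. Since g < s, a < s.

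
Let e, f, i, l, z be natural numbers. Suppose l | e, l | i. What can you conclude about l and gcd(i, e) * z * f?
l | gcd(i, e) * z * f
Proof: l | i and l | e, hence l | gcd(i, e). Then l | gcd(i, e) * z. Then l | gcd(i, e) * z * f.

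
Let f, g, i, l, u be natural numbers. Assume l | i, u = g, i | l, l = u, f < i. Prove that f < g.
Because i | l and l | i, i = l. Since l = u, i = u. u = g, so i = g. Since f < i, f < g.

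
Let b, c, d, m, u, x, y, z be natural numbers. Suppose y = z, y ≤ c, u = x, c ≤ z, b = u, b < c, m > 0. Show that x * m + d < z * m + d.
b = u and u = x, thus b = x. From y = z and y ≤ c, z ≤ c. c ≤ z, so c = z. Since b < c, b < z. Since b = x, x < z. m > 0, so x * m < z * m. Then x * m + d < z * m + d.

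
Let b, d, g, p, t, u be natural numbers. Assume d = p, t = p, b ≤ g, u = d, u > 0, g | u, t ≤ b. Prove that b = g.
Because u = d and d = p, u = p. g | u and u > 0, therefore g ≤ u. u = p, so g ≤ p. Since t = p and t ≤ b, p ≤ b. g ≤ p, so g ≤ b. b ≤ g, so b = g.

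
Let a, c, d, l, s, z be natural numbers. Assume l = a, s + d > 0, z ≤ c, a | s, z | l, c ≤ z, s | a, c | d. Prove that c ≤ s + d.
From z ≤ c and c ≤ z, z = c. Because a | s and s | a, a = s. Since l = a, l = s. Since z | l, z | s. Since z = c, c | s. Because c | d, c | s + d. Since s + d > 0, c ≤ s + d.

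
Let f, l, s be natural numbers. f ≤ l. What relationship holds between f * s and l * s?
f * s ≤ l * s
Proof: From f ≤ l, by multiplying by a non-negative, f * s ≤ l * s.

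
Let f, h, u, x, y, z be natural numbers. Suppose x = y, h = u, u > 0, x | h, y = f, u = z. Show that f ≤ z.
h = u and x | h, so x | u. From u > 0, x ≤ u. x = y, so y ≤ u. Since u = z, y ≤ z. Since y = f, f ≤ z.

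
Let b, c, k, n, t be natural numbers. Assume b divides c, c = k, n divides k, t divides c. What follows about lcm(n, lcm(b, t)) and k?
lcm(n, lcm(b, t)) divides k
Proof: From b divides c and t divides c, lcm(b, t) divides c. c = k, so lcm(b, t) divides k. n divides k, so lcm(n, lcm(b, t)) divides k.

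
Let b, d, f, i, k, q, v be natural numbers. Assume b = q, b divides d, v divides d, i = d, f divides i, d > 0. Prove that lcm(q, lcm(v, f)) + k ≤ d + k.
From b = q and b divides d, q divides d. Because i = d and f divides i, f divides d. v divides d, so lcm(v, f) divides d. q divides d, so lcm(q, lcm(v, f)) divides d. d > 0, so lcm(q, lcm(v, f)) ≤ d. Then lcm(q, lcm(v, f)) + k ≤ d + k.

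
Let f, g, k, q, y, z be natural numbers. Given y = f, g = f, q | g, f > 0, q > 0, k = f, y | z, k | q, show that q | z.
k | q and q > 0, therefore k ≤ q. k = f, so f ≤ q. g = f and q | g, so q | f. Since f > 0, q ≤ f. Since f ≤ q, f = q. Since y = f, y = q. Since y | z, q | z.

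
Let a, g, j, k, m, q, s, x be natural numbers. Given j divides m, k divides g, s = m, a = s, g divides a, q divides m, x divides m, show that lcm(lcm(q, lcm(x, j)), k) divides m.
x divides m and j divides m, hence lcm(x, j) divides m. Since q divides m, lcm(q, lcm(x, j)) divides m. a = s and s = m, thus a = m. g divides a, so g divides m. Since k divides g, k divides m. lcm(q, lcm(x, j)) divides m, so lcm(lcm(q, lcm(x, j)), k) divides m.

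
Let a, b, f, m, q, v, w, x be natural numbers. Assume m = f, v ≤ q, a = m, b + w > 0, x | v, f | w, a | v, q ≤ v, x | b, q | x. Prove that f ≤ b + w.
a = m and m = f, hence a = f. Because q ≤ v and v ≤ q, q = v. q | x, so v | x. x | v, so v = x. Because a | v, a | x. a = f, so f | x. Since x | b, f | b. f | w, so f | b + w. b + w > 0, so f ≤ b + w.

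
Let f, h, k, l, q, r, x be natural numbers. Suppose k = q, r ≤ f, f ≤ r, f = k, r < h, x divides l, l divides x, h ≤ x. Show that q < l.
r ≤ f and f ≤ r, so r = f. f = k, so r = k. Since r < h, k < h. Since k = q, q < h. From x divides l and l divides x, x = l. Since h ≤ x, h ≤ l. Since q < h, q < l.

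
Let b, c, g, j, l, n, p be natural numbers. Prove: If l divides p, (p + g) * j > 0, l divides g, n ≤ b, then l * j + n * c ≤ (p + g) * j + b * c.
l divides p and l divides g, therefore l divides p + g. Then l * j divides (p + g) * j. (p + g) * j > 0, so l * j ≤ (p + g) * j. n ≤ b. By multiplying by a non-negative, n * c ≤ b * c. l * j ≤ (p + g) * j, so l * j + n * c ≤ (p + g) * j + b * c.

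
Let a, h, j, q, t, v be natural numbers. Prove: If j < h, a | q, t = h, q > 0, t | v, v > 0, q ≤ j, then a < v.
Since a | q and q > 0, a ≤ q. q ≤ j and j < h, hence q < h. From a ≤ q, a < h. Because t = h and t | v, h | v. v > 0, so h ≤ v. a < h, so a < v.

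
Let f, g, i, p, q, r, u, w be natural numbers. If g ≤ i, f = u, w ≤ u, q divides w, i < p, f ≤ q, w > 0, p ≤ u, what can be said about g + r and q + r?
g + r < q + r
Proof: f = u and f ≤ q, therefore u ≤ q. Because q divides w and w > 0, q ≤ w. Since w ≤ u, q ≤ u. u ≤ q, so u = q. From g ≤ i and i < p, g < p. p ≤ u, so g < u. Since u = q, g < q. Then g + r < q + r.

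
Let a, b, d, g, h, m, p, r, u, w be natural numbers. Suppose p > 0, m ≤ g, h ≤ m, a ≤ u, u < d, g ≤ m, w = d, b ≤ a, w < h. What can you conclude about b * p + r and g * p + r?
b * p + r < g * p + r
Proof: b ≤ a and a ≤ u, therefore b ≤ u. Because m ≤ g and g ≤ m, m = g. From w = d and w < h, d < h. u < d, so u < h. Since h ≤ m, u < m. m = g, so u < g. Since b ≤ u, b < g. Since p > 0, by multiplying by a positive, b * p < g * p. Then b * p + r < g * p + r.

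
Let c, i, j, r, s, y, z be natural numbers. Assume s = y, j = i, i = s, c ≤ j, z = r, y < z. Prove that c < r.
j = i and i = s, therefore j = s. c ≤ j, so c ≤ s. From s = y, c ≤ y. Because z = r and y < z, y < r. c ≤ y, so c < r.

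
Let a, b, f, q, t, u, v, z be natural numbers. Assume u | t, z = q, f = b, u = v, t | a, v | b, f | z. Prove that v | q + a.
f = b and f | z, therefore b | z. v | b, so v | z. Since z = q, v | q. Because u = v and u | t, v | t. Since t | a, v | a. v | q, so v | q + a.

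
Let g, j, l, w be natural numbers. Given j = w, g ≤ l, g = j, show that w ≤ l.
g = j and j = w, hence g = w. Because g ≤ l, w ≤ l.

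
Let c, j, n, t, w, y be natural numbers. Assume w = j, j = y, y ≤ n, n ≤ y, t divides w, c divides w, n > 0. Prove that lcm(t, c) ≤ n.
y ≤ n and n ≤ y, thus y = n. j = y, so j = n. Since w = j, w = n. t divides w and c divides w, hence lcm(t, c) divides w. Since w = n, lcm(t, c) divides n. n > 0, so lcm(t, c) ≤ n.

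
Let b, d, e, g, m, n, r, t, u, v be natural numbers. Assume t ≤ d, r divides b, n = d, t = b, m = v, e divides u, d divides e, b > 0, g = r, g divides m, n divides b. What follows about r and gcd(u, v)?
r divides gcd(u, v)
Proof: t = b and t ≤ d, hence b ≤ d. Because n = d and n divides b, d divides b. b > 0, so d ≤ b. b ≤ d, so b = d. Since r divides b, r divides d. From d divides e, r divides e. From e divides u, r divides u. g = r and g divides m, hence r divides m. m = v, so r divides v. r divides u, so r divides gcd(u, v).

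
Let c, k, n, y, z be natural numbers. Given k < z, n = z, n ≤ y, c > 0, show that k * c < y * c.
n = z and n ≤ y, hence z ≤ y. Since k < z, k < y. Since c > 0, k * c < y * c.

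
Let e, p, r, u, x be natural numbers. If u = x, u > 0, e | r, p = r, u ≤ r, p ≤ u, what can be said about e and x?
e ≤ x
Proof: Because p = r and p ≤ u, r ≤ u. u ≤ r, so r = u. From e | r, e | u. Since u > 0, e ≤ u. u = x, so e ≤ x.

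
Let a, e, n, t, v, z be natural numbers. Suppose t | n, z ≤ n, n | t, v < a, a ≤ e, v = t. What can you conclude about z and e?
z < e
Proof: t | n and n | t, thus t = n. Because v = t and v < a, t < a. Since t = n, n < a. Since a ≤ e, n < e. z ≤ n, so z < e.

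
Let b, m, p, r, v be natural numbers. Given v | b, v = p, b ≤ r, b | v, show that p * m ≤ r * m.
From b | v and v | b, b = v. Since v = p, b = p. b ≤ r, so p ≤ r. Then p * m ≤ r * m.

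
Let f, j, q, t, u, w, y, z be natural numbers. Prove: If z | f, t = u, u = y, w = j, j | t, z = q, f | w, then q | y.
From t = u and u = y, t = y. z | f and f | w, so z | w. Since w = j, z | j. Since j | t, z | t. From t = y, z | y. Since z = q, q | y.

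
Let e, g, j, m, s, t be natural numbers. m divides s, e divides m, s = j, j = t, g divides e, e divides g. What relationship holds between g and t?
g divides t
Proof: e divides g and g divides e, thus e = g. e divides m and m divides s, hence e divides s. Since s = j, e divides j. e = g, so g divides j. Because j = t, g divides t.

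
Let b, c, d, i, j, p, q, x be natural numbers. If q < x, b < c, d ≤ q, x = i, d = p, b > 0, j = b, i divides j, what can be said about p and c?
p < c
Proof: Because x = i and q < x, q < i. Since d ≤ q, d < i. Since j = b and i divides j, i divides b. b > 0, so i ≤ b. Since d < i, d < b. Since b < c, d < c. Since d = p, p < c.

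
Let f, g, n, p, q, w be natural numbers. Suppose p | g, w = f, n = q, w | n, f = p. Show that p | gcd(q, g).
Since w = f and f = p, w = p. n = q and w | n, so w | q. w = p, so p | q. p | g, so p | gcd(q, g).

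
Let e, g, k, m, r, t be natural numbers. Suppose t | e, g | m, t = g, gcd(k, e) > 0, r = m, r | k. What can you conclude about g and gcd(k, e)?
g ≤ gcd(k, e)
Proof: Since r = m and r | k, m | k. g | m, so g | k. t = g and t | e, so g | e. g | k, so g | gcd(k, e). gcd(k, e) > 0, so g ≤ gcd(k, e).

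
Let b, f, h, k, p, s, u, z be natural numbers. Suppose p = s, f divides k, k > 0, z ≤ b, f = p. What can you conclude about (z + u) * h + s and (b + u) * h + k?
(z + u) * h + s ≤ (b + u) * h + k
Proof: z ≤ b, therefore z + u ≤ b + u. By multiplying by a non-negative, (z + u) * h ≤ (b + u) * h. Since f = p and p = s, f = s. f divides k, so s divides k. k > 0, so s ≤ k. From (z + u) * h ≤ (b + u) * h, (z + u) * h + s ≤ (b + u) * h + k.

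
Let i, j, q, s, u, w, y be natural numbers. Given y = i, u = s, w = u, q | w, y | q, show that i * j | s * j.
w = u and u = s, so w = s. y | q and q | w, therefore y | w. Because w = s, y | s. Since y = i, i | s. Then i * j | s * j.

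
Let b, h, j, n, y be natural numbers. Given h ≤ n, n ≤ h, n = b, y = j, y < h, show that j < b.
From h ≤ n and n ≤ h, h = n. n = b, so h = b. From y = j and y < h, j < h. Since h = b, j < b.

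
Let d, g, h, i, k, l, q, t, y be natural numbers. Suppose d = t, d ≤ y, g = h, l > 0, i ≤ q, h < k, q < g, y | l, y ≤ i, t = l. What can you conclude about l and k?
l < k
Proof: Since y | l and l > 0, y ≤ l. d = t and d ≤ y, so t ≤ y. t = l, so l ≤ y. Since y ≤ l, y = l. y ≤ i and i ≤ q, so y ≤ q. g = h and q < g, therefore q < h. y ≤ q, so y < h. y = l, so l < h. Since h < k, l < k.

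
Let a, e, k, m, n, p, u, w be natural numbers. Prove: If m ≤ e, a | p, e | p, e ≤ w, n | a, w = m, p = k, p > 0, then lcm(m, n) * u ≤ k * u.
w = m and e ≤ w, thus e ≤ m. Since m ≤ e, e = m. Because e | p, m | p. Since n | a and a | p, n | p. Since m | p, lcm(m, n) | p. Since p > 0, lcm(m, n) ≤ p. Since p = k, lcm(m, n) ≤ k. Then lcm(m, n) * u ≤ k * u.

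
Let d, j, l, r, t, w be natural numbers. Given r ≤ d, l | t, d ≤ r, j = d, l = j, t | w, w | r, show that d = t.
Because l = j and j = d, l = d. Because l | t, d | t. Since r ≤ d and d ≤ r, r = d. t | w and w | r, therefore t | r. r = d, so t | d. Since d | t, d = t.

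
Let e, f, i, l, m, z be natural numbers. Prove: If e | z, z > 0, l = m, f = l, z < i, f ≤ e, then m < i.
f = l and f ≤ e, hence l ≤ e. Since l = m, m ≤ e. Since e | z and z > 0, e ≤ z. z < i, so e < i. Since m ≤ e, m < i.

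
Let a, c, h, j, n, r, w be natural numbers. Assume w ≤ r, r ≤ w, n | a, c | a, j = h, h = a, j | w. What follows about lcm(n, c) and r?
lcm(n, c) | r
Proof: w ≤ r and r ≤ w, thus w = r. n | a and c | a, thus lcm(n, c) | a. Since j = h and h = a, j = a. Since j | w, a | w. lcm(n, c) | a, so lcm(n, c) | w. w = r, so lcm(n, c) | r.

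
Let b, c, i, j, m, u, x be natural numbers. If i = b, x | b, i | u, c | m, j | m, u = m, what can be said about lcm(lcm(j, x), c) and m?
lcm(lcm(j, x), c) | m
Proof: From u = m and i | u, i | m. Since i = b, b | m. x | b, so x | m. Since j | m, lcm(j, x) | m. c | m, so lcm(lcm(j, x), c) | m.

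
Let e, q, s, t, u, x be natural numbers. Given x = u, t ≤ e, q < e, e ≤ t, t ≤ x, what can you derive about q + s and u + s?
q + s < u + s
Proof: From t ≤ e and e ≤ t, t = e. x = u and t ≤ x, therefore t ≤ u. t = e, so e ≤ u. Since q < e, q < u. Then q + s < u + s.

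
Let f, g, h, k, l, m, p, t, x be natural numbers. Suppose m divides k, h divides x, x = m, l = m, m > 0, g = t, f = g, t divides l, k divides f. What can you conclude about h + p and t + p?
h + p ≤ t + p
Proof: Because f = g and g = t, f = t. m divides k and k divides f, thus m divides f. From f = t, m divides t. l = m and t divides l, hence t divides m. m divides t, so m = t. From x = m and h divides x, h divides m. m > 0, so h ≤ m. Since m = t, h ≤ t. Then h + p ≤ t + p.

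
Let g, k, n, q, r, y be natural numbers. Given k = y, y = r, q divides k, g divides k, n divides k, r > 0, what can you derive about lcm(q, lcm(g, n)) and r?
lcm(q, lcm(g, n)) ≤ r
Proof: k = y and y = r, thus k = r. Since g divides k and n divides k, lcm(g, n) divides k. Since q divides k, lcm(q, lcm(g, n)) divides k. k = r, so lcm(q, lcm(g, n)) divides r. Since r > 0, lcm(q, lcm(g, n)) ≤ r.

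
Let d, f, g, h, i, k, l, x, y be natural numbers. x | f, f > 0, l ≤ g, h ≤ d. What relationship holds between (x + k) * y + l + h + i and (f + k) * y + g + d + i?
(x + k) * y + l + h + i ≤ (f + k) * y + g + d + i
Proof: Because x | f and f > 0, x ≤ f. Then x + k ≤ f + k. Then (x + k) * y ≤ (f + k) * y. l ≤ g and h ≤ d, hence l + h ≤ g + d. (x + k) * y ≤ (f + k) * y, so (x + k) * y + l + h ≤ (f + k) * y + g + d. Then (x + k) * y + l + h + i ≤ (f + k) * y + g + d + i.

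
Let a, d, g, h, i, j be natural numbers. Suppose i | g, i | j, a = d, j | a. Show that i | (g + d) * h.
Since a = d and j | a, j | d. Since i | j, i | d. From i | g, i | g + d. Then i | (g + d) * h.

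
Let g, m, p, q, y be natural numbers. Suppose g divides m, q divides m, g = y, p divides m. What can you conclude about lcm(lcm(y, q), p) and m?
lcm(lcm(y, q), p) divides m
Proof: From g = y and g divides m, y divides m. Since q divides m, lcm(y, q) divides m. Since p divides m, lcm(lcm(y, q), p) divides m.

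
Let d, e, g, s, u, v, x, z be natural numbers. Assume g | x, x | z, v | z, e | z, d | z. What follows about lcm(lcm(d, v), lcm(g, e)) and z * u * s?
lcm(lcm(d, v), lcm(g, e)) | z * u * s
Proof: Since d | z and v | z, lcm(d, v) | z. Since g | x and x | z, g | z. From e | z, lcm(g, e) | z. lcm(d, v) | z, so lcm(lcm(d, v), lcm(g, e)) | z. Then lcm(lcm(d, v), lcm(g, e)) | z * u. Then lcm(lcm(d, v), lcm(g, e)) | z * u * s.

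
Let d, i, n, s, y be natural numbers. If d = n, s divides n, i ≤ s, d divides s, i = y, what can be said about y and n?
y ≤ n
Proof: d = n and d divides s, hence n divides s. s divides n, so s = n. From i = y and i ≤ s, y ≤ s. Since s = n, y ≤ n.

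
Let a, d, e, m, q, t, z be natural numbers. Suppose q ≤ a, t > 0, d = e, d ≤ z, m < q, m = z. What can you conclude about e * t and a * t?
e * t < a * t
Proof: m = z and m < q, hence z < q. Since d ≤ z, d < q. Since d = e, e < q. q ≤ a, so e < a. Since t > 0, by multiplying by a positive, e * t < a * t.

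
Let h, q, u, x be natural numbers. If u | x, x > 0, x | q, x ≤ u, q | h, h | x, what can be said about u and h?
u = h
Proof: Because x | q and q | h, x | h. h | x, so h = x. u | x and x > 0, hence u ≤ x. Since x ≤ u, x = u. h = x, so h = u. Then u = h.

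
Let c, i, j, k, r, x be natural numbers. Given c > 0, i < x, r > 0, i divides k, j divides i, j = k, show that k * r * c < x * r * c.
From j = k and j divides i, k divides i. Since i divides k, i = k. Since i < x, k < x. Combined with r > 0, by multiplying by a positive, k * r < x * r. Since c > 0, by multiplying by a positive, k * r * c < x * r * c.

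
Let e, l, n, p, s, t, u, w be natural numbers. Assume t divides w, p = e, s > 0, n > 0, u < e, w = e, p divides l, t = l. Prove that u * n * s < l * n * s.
From p = e and p divides l, e divides l. From w = e and t divides w, t divides e. From t = l, l divides e. Because e divides l, e = l. u < e, so u < l. Since n > 0, by multiplying by a positive, u * n < l * n. From s > 0, by multiplying by a positive, u * n * s < l * n * s.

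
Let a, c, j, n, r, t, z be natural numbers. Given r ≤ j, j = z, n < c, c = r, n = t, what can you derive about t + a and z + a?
t + a < z + a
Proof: c = r and n < c, therefore n < r. n = t, so t < r. j = z and r ≤ j, thus r ≤ z. t < r, so t < z. Then t + a < z + a.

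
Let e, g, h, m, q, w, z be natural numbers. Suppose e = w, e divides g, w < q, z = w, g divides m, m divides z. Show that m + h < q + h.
e divides g and g divides m, therefore e divides m. Since e = w, w divides m. Since z = w and m divides z, m divides w. Because w divides m, w = m. Since w < q, m < q. Then m + h < q + h.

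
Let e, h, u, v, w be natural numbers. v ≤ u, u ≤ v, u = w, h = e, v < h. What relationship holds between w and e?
w < e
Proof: v ≤ u and u ≤ v, hence v = u. u = w, so v = w. Because h = e and v < h, v < e. Since v = w, w < e.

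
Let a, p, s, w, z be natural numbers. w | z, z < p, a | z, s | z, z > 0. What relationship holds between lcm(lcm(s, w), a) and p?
lcm(lcm(s, w), a) < p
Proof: Since s | z and w | z, lcm(s, w) | z. a | z, so lcm(lcm(s, w), a) | z. Since z > 0, lcm(lcm(s, w), a) ≤ z. z < p, so lcm(lcm(s, w), a) < p.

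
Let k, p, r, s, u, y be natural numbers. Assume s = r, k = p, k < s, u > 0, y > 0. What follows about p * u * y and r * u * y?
p * u * y < r * u * y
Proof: k = p and k < s, thus p < s. s = r, so p < r. u > 0, so p * u < r * u. y > 0, so p * u * y < r * u * y.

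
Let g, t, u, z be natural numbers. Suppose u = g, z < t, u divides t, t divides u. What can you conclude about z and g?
z < g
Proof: t divides u and u divides t, thus t = u. u = g, so t = g. Since z < t, z < g.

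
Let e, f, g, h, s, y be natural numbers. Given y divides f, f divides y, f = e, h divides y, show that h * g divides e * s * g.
From y divides f and f divides y, y = f. f = e, so y = e. h divides y, so h divides e. Then h divides e * s. Then h * g divides e * s * g.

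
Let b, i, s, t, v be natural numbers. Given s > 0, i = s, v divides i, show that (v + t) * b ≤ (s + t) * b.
i = s and v divides i, hence v divides s. Since s > 0, v ≤ s. Then v + t ≤ s + t. By multiplying by a non-negative, (v + t) * b ≤ (s + t) * b.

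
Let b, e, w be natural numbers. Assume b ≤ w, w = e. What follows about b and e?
b ≤ e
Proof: w = e and b ≤ w. By substitution, b ≤ e.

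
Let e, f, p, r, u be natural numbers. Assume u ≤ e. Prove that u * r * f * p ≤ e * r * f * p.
Because u ≤ e, by multiplying by a non-negative, u * r ≤ e * r. By multiplying by a non-negative, u * r * f ≤ e * r * f. By multiplying by a non-negative, u * r * f * p ≤ e * r * f * p.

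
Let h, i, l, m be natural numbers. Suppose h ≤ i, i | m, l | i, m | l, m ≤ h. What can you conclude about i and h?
i = h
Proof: m | l and l | i, therefore m | i. Since i | m, m = i. m ≤ h, so i ≤ h. Since h ≤ i, i = h.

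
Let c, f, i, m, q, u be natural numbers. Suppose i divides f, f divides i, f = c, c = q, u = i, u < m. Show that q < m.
Because i divides f and f divides i, i = f. Because f = c, i = c. Since c = q, i = q. u = i and u < m, thus i < m. i = q, so q < m.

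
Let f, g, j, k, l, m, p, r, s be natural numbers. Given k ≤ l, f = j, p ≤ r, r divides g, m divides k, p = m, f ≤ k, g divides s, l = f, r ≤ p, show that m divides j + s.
Because l = f and k ≤ l, k ≤ f. Since f ≤ k, k = f. Since f = j, k = j. m divides k, so m divides j. From r ≤ p and p ≤ r, r = p. Since r divides g and g divides s, r divides s. r = p, so p divides s. p = m, so m divides s. Because m divides j, m divides j + s.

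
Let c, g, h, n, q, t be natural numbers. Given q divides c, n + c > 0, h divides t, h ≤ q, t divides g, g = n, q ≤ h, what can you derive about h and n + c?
h ≤ n + c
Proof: Since h divides t and t divides g, h divides g. Because g = n, h divides n. Because q ≤ h and h ≤ q, q = h. Since q divides c, h divides c. h divides n, so h divides n + c. n + c > 0, so h ≤ n + c.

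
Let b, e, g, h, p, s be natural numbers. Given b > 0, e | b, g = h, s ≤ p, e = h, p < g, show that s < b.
Since s ≤ p and p < g, s < g. g = h, so s < h. e = h and e | b, hence h | b. b > 0, so h ≤ b. Since s < h, s < b.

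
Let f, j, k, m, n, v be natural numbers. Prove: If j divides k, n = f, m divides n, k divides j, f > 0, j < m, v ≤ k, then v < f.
k divides j and j divides k, thus k = j. v ≤ k, so v ≤ j. j < m, so v < m. Since n = f and m divides n, m divides f. f > 0, so m ≤ f. From v < m, v < f.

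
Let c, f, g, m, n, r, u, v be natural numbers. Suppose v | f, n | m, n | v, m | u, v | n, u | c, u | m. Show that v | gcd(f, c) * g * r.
Since n | v and v | n, n = v. u | m and m | u, hence u = m. u | c, so m | c. n | m, so n | c. n = v, so v | c. v | f, so v | gcd(f, c). Then v | gcd(f, c) * g. Then v | gcd(f, c) * g * r.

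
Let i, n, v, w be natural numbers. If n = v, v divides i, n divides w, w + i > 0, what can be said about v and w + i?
v ≤ w + i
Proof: n = v and n divides w, therefore v divides w. v divides i, so v divides w + i. w + i > 0, so v ≤ w + i.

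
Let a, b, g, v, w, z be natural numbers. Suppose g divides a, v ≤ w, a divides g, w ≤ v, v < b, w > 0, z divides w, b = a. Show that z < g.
z divides w and w > 0, so z ≤ w. From a divides g and g divides a, a = g. b = a, so b = g. v ≤ w and w ≤ v, so v = w. Since v < b, w < b. Since b = g, w < g. z ≤ w, so z < g.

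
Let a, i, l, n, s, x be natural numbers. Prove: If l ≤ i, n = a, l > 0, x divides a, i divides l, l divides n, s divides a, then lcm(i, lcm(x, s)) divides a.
i divides l and l > 0, so i ≤ l. Since l ≤ i, l = i. n = a and l divides n, therefore l divides a. Since l = i, i divides a. x divides a and s divides a, therefore lcm(x, s) divides a. i divides a, so lcm(i, lcm(x, s)) divides a.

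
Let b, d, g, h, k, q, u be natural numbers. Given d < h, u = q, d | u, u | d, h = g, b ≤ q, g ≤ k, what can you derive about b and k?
b < k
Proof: d | u and u | d, thus d = u. Since u = q, d = q. d < h, so q < h. From h = g, q < g. Since g ≤ k, q < k. b ≤ q, so b < k.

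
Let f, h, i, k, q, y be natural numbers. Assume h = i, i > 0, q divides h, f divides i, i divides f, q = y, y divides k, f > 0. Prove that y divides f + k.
i divides f and f > 0, hence i ≤ f. f divides i and i > 0, thus f ≤ i. i ≤ f, so i = f. h = i and q divides h, therefore q divides i. Since q = y, y divides i. i = f, so y divides f. Since y divides k, y divides f + k.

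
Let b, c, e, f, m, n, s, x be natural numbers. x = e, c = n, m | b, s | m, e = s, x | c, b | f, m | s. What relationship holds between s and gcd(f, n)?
s | gcd(f, n)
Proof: From m | s and s | m, m = s. m | b, so s | b. b | f, so s | f. x = e and x | c, therefore e | c. e = s, so s | c. Because c = n, s | n. s | f, so s | gcd(f, n).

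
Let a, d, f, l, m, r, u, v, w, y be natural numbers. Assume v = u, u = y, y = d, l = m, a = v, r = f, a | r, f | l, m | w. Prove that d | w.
v = u and u = y, thus v = y. Since y = d, v = d. From r = f and a | r, a | f. Since f | l, a | l. a = v, so v | l. l = m, so v | m. Since m | w, v | w. v = d, so d | w.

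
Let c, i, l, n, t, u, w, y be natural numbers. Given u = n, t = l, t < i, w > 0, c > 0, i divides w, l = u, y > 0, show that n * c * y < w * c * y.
t = l and l = u, thus t = u. u = n, so t = n. Since t < i, n < i. Since i divides w and w > 0, i ≤ w. Since n < i, n < w. Combined with c > 0, by multiplying by a positive, n * c < w * c. Combining with y > 0, by multiplying by a positive, n * c * y < w * c * y.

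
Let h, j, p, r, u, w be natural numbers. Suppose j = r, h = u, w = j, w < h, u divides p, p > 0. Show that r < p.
w = j and w < h, thus j < h. Since h = u, j < u. u divides p and p > 0, therefore u ≤ p. j < u, so j < p. Since j = r, r < p.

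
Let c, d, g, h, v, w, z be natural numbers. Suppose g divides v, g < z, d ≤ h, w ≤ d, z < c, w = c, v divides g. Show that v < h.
g divides v and v divides g, therefore g = v. g < z and z < c, therefore g < c. w = c and w ≤ d, therefore c ≤ d. Since g < c, g < d. g = v, so v < d. d ≤ h, so v < h.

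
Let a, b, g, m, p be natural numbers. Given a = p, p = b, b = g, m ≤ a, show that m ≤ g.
a = p and p = b, thus a = b. b = g, so a = g. Since m ≤ a, m ≤ g.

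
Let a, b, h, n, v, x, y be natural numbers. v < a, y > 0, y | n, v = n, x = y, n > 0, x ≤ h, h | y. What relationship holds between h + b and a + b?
h + b < a + b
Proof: x = y and x ≤ h, hence y ≤ h. h | y and y > 0, so h ≤ y. Since y ≤ h, y = h. y | n and n > 0, hence y ≤ n. Because v = n and v < a, n < a. Since y ≤ n, y < a. From y = h, h < a. Then h + b < a + b.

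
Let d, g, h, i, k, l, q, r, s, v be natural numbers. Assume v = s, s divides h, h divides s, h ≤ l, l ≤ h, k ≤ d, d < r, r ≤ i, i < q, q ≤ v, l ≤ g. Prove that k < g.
s divides h and h divides s, so s = h. Since v = s, v = h. From h ≤ l and l ≤ h, h = l. v = h, so v = l. k ≤ d and d < r, thus k < r. r ≤ i and i < q, hence r < q. Since q ≤ v, r < v. k < r, so k < v. v = l, so k < l. l ≤ g, so k < g.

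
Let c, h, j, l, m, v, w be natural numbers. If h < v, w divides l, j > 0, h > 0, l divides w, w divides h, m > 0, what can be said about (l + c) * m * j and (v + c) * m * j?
(l + c) * m * j < (v + c) * m * j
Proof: From w divides l and l divides w, w = l. w divides h, so l divides h. h > 0, so l ≤ h. h < v, so l < v. Then l + c < v + c. From m > 0, by multiplying by a positive, (l + c) * m < (v + c) * m. Since j > 0, by multiplying by a positive, (l + c) * m * j < (v + c) * m * j.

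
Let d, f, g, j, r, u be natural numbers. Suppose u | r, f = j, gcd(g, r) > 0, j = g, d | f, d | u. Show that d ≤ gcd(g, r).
Because f = j and j = g, f = g. From d | f, d | g. Since d | u and u | r, d | r. Because d | g, d | gcd(g, r). Since gcd(g, r) > 0, d ≤ gcd(g, r).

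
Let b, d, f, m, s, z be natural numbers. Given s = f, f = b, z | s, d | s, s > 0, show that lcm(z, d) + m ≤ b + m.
Since s = f and f = b, s = b. z | s and d | s, thus lcm(z, d) | s. From s > 0, lcm(z, d) ≤ s. s = b, so lcm(z, d) ≤ b. Then lcm(z, d) + m ≤ b + m.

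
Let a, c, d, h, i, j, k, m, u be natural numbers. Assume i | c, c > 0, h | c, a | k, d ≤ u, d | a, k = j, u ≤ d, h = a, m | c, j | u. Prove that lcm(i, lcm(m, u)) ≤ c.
k = j and a | k, so a | j. j | u, so a | u. d ≤ u and u ≤ d, hence d = u. Since d | a, u | a. Since a | u, a = u. h = a and h | c, therefore a | c. From a = u, u | c. m | c, so lcm(m, u) | c. i | c, so lcm(i, lcm(m, u)) | c. Since c > 0, lcm(i, lcm(m, u)) ≤ c.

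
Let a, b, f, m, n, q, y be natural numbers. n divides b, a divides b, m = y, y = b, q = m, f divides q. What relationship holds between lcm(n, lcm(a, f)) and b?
lcm(n, lcm(a, f)) divides b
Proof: Because m = y and y = b, m = b. From q = m and f divides q, f divides m. From m = b, f divides b. Since a divides b, lcm(a, f) divides b. Since n divides b, lcm(n, lcm(a, f)) divides b.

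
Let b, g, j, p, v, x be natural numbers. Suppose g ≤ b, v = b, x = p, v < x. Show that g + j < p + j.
Because x = p and v < x, v < p. Since v = b, b < p. Since g ≤ b, g < p. Then g + j < p + j.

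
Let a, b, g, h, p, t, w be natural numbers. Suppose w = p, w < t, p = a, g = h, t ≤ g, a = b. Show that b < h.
From w = p and p = a, w = a. Because a = b, w = b. w < t and t ≤ g, hence w < g. Since g = h, w < h. w = b, so b < h.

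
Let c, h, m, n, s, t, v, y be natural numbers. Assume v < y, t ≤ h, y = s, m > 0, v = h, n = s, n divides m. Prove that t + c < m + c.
Since y = s and v < y, v < s. Since v = h, h < s. Because n = s and n divides m, s divides m. Because m > 0, s ≤ m. h < s, so h < m. Since t ≤ h, t < m. Then t + c < m + c.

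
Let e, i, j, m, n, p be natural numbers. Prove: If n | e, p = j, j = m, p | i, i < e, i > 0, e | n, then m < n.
From p = j and j = m, p = m. e | n and n | e, hence e = n. p | i and i > 0, thus p ≤ i. From i < e, p < e. e = n, so p < n. Since p = m, m < n.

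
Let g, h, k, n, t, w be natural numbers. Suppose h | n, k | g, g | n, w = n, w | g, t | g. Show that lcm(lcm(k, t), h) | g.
k | g and t | g, therefore lcm(k, t) | g. Since w = n and w | g, n | g. g | n, so n = g. Since h | n, h | g. Since lcm(k, t) | g, lcm(lcm(k, t), h) | g.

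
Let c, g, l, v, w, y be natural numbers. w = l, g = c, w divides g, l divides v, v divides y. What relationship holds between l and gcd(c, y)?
l divides gcd(c, y)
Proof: Since g = c and w divides g, w divides c. Since w = l, l divides c. Because l divides v and v divides y, l divides y. Since l divides c, l divides gcd(c, y).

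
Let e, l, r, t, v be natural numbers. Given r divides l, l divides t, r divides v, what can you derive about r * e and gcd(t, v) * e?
r * e divides gcd(t, v) * e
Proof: r divides l and l divides t, thus r divides t. r divides v, so r divides gcd(t, v). Then r * e divides gcd(t, v) * e.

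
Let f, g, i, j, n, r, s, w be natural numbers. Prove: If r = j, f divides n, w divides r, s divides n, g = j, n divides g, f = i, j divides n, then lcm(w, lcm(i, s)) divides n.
g = j and n divides g, hence n divides j. From j divides n, j = n. Since r = j and w divides r, w divides j. Since j = n, w divides n. From f = i and f divides n, i divides n. s divides n, so lcm(i, s) divides n. w divides n, so lcm(w, lcm(i, s)) divides n.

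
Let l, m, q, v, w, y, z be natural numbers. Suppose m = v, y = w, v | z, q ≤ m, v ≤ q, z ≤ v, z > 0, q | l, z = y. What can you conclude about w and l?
w | l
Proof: z = y and y = w, therefore z = w. m = v and q ≤ m, thus q ≤ v. Because v ≤ q, q = v. v | z and z > 0, thus v ≤ z. Since z ≤ v, v = z. Since q = v, q = z. Since q | l, z | l. z = w, so w | l.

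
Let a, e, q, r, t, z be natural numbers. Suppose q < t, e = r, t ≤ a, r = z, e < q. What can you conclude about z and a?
z < a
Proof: Because e = r and r = z, e = z. Because e < q and q < t, e < t. Since t ≤ a, e < a. Since e = z, z < a.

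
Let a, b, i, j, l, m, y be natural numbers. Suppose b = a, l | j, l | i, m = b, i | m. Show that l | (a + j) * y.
Since m = b and i | m, i | b. b = a, so i | a. Because l | i, l | a. l | j, so l | a + j. Then l | (a + j) * y.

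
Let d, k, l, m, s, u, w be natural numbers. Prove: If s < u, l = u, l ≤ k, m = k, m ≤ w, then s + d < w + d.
l = u and l ≤ k, therefore u ≤ k. s < u, so s < k. m = k and m ≤ w, hence k ≤ w. Since s < k, s < w. Then s + d < w + d.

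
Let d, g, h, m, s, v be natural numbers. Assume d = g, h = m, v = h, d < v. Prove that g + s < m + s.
v = h and h = m, thus v = m. d = g and d < v, therefore g < v. v = m, so g < m. Then g + s < m + s.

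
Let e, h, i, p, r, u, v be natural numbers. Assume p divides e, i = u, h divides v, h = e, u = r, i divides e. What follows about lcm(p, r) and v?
lcm(p, r) divides v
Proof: i = u and u = r, therefore i = r. Since i divides e, r divides e. From p divides e, lcm(p, r) divides e. From h = e and h divides v, e divides v. lcm(p, r) divides e, so lcm(p, r) divides v.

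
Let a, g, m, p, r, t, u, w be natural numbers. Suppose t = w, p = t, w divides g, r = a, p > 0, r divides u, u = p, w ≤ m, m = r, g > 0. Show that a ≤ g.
Since m = r and w ≤ m, w ≤ r. Since p = t and t = w, p = w. From u = p and r divides u, r divides p. Since p > 0, r ≤ p. Since p = w, r ≤ w. w ≤ r, so w = r. w divides g and g > 0, therefore w ≤ g. Since w = r, r ≤ g. Since r = a, a ≤ g.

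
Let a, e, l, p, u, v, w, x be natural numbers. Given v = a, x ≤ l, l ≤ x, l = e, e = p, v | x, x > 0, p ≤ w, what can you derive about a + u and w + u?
a + u ≤ w + u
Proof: Because x ≤ l and l ≤ x, x = l. Since l = e, x = e. e = p, so x = p. v | x and x > 0, hence v ≤ x. Since x = p, v ≤ p. Since p ≤ w, v ≤ w. Since v = a, a ≤ w. Then a + u ≤ w + u.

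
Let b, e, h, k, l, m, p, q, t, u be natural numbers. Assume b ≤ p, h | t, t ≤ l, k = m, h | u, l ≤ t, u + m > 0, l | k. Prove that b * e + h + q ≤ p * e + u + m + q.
From b ≤ p, b * e ≤ p * e. l ≤ t and t ≤ l, so l = t. l | k, so t | k. Because k = m, t | m. Because h | t, h | m. h | u, so h | u + m. u + m > 0, so h ≤ u + m. Since b * e ≤ p * e, b * e + h ≤ p * e + u + m. Then b * e + h + q ≤ p * e + u + m + q.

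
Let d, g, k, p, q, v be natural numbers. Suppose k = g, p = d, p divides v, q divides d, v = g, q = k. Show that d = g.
v = g and p divides v, hence p divides g. p = d, so d divides g. q = k and k = g, hence q = g. Since q divides d, g divides d. d divides g, so d = g.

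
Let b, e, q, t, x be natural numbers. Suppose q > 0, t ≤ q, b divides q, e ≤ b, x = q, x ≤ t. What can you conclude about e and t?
e ≤ t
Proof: From x = q and x ≤ t, q ≤ t. Since t ≤ q, q = t. b divides q and q > 0, therefore b ≤ q. Since e ≤ b, e ≤ q. q = t, so e ≤ t.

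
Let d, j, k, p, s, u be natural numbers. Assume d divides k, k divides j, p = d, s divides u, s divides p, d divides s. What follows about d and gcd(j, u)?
d divides gcd(j, u)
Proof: d divides k and k divides j, hence d divides j. p = d and s divides p, hence s divides d. d divides s, so s = d. Since s divides u, d divides u. d divides j, so d divides gcd(j, u).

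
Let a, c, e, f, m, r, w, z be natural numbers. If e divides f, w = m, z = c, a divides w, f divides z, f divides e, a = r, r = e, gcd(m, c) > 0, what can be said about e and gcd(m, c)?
e ≤ gcd(m, c)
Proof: a = r and r = e, thus a = e. Because w = m and a divides w, a divides m. Since a = e, e divides m. f divides e and e divides f, therefore f = e. z = c and f divides z, so f divides c. Since f = e, e divides c. e divides m, so e divides gcd(m, c). Since gcd(m, c) > 0, e ≤ gcd(m, c).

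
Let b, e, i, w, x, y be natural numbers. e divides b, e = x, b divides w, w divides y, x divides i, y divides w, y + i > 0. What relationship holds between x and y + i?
x ≤ y + i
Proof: Because w divides y and y divides w, w = y. e = x and e divides b, so x divides b. Since b divides w, x divides w. w = y, so x divides y. x divides i, so x divides y + i. From y + i > 0, x ≤ y + i.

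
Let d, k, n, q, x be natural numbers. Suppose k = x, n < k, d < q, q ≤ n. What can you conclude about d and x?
d < x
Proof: d < q and q ≤ n, therefore d < n. k = x and n < k, thus n < x. Since d < n, d < x.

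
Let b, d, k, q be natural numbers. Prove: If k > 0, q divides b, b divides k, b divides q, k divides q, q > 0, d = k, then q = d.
k divides q and q > 0, therefore k ≤ q. Since b divides q and q divides b, b = q. Since b divides k, q divides k. Since k > 0, q ≤ k. k ≤ q, so k = q. Because d = k, d = q. Then q = d.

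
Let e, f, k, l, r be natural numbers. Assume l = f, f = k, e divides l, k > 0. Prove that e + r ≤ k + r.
l = f and f = k, hence l = k. e divides l, so e divides k. Since k > 0, e ≤ k. Then e + r ≤ k + r.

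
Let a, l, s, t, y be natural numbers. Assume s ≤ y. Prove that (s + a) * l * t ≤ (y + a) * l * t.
Since s ≤ y, s + a ≤ y + a. By multiplying by a non-negative, (s + a) * l ≤ (y + a) * l. By multiplying by a non-negative, (s + a) * l * t ≤ (y + a) * l * t.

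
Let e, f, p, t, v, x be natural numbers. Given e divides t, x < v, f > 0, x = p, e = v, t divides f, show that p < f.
x = p and x < v, thus p < v. Because e = v and e divides t, v divides t. t divides f, so v divides f. f > 0, so v ≤ f. p < v, so p < f.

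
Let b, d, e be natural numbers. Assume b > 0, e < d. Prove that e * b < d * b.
e < d and b > 0. By multiplying by a positive, e * b < d * b.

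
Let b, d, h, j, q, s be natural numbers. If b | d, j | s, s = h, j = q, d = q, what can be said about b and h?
b | h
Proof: d = q and b | d, hence b | q. Because j = q and j | s, q | s. Since s = h, q | h. Since b | q, b | h.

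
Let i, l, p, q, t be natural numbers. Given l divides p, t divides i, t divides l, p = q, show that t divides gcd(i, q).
Since t divides l and l divides p, t divides p. Since p = q, t divides q. Because t divides i, t divides gcd(i, q).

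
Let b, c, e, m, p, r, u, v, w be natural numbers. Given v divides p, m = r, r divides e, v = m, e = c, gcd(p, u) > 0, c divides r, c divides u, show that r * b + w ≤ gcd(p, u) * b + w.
v = m and m = r, thus v = r. v divides p, so r divides p. e = c and r divides e, therefore r divides c. c divides r, so c = r. c divides u, so r divides u. Since r divides p, r divides gcd(p, u). gcd(p, u) > 0, so r ≤ gcd(p, u). By multiplying by a non-negative, r * b ≤ gcd(p, u) * b. Then r * b + w ≤ gcd(p, u) * b + w.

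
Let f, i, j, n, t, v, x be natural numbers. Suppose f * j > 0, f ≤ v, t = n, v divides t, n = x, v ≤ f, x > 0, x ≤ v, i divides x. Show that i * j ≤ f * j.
t = n and v divides t, therefore v divides n. n = x, so v divides x. x > 0, so v ≤ x. x ≤ v, so x = v. v ≤ f and f ≤ v, thus v = f. Since x = v, x = f. i divides x, so i divides f. Then i * j divides f * j. From f * j > 0, i * j ≤ f * j.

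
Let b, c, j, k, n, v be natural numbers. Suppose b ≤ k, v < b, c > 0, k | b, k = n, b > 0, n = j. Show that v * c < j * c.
From k | b and b > 0, k ≤ b. Since b ≤ k, b = k. Because k = n and n = j, k = j. b = k, so b = j. Since v < b, v < j. Since c > 0, v * c < j * c.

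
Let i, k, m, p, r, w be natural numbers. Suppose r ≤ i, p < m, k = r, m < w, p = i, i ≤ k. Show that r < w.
k = r and i ≤ k, thus i ≤ r. Because r ≤ i, i = r. p < m and m < w, so p < w. p = i, so i < w. i = r, so r < w.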